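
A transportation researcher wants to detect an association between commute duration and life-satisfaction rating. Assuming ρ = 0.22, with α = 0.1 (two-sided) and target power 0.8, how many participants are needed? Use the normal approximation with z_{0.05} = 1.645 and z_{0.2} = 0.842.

n = 127

Fisher's z: C = ½·ln((1+r)/(1−r)) = ½·ln(1.5641) = 0.2237.
n = ((z_{α/2} + z_β)/C)² + 3.
(1.645 + 0.842) / 0.2237 = 2.487 / 0.2237 = 11.118.
n = 11.118² + 3 = 123.60 + 3 = 126.6.
Round up.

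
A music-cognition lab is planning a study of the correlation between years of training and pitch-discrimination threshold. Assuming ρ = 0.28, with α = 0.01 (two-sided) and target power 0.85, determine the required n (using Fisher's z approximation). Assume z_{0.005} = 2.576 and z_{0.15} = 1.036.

n = 161

Fisher's z: C = ½·ln((1+r)/(1−r)) = ½·ln(1.7778) = 0.2877.
n = ((z_{α/2} + z_β)/C)² + 3.
(2.576 + 1.036) / 0.2877 = 3.612 / 0.2877 = 12.555.
n = 12.555² + 3 = 157.62 + 3 = 160.6.
Round up.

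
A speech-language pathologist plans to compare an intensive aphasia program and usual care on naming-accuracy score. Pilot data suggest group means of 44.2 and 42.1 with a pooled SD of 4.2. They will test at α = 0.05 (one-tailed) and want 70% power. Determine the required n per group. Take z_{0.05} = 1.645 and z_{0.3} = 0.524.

n = 38 per group

Cohen's d = |M₁ − M₂| / SD_pooled = |44.2 − 42.1| / 4.2 = 2.1 / 4.2 = 0.500.
For two independent groups with equal n: n = 2·((z_{α} + z_β) / d)².
z_{α} + z_β = 1.645 + 0.524 = 2.169.
n = 2 × (2.169 / 0.500)² = 2 × 4.338² = 2 × 18.82 = 37.6.
Round up to the next whole participant.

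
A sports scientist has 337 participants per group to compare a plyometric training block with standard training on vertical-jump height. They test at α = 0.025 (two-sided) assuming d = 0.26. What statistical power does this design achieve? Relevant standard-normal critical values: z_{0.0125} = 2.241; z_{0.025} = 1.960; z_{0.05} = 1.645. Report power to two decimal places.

power ≈ 0.87

For two equal groups, power = Φ(d·√(n/2) − z_{α/2}).
d·√(n/2) = 0.26 × √(337/2) = 0.26 × 12.981 = 3.375.
z_β = 3.375 − 2.241 = 1.134.
Power = Φ(1.134) = 0.872.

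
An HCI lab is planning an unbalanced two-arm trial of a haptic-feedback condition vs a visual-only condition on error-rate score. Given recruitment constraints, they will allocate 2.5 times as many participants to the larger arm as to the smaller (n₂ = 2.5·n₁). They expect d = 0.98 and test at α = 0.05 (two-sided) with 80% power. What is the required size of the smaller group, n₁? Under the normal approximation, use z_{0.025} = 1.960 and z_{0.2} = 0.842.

With allocation ratio k = n₂/n₁ = 2.5, Var(x̄₁−x̄₂) = σ²(1/n₁ + 1/(k·n₁)) = σ²·(k+1)/(k·n₁).
So n₁ = (1 + 1/k)·((z_{α/2} + z_β)/d)² = 1.400 × (2.802/0.98)².
n₁ = 1.400 × 8.17 = 11.4.
Round up: n₁ = 12, giving n₂ = 2.5 × 12 = 30.

n₁ = 12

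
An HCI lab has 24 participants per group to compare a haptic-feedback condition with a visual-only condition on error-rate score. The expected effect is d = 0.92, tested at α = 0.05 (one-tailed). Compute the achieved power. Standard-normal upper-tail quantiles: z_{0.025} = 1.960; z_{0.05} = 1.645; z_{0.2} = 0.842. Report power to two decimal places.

power ≈ 0.94

For two equal groups, power = Φ(d·√(n/2) − z_{α}).
d·√(n/2) = 0.92 × √(24/2) = 0.92 × 3.464 = 3.187.
z_β = 3.187 − 1.645 = 1.542.
Power = Φ(1.542) = 0.938.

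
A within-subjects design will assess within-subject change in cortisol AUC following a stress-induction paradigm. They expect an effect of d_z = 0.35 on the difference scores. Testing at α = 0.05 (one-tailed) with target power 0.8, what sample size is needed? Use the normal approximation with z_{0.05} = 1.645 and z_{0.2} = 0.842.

For a paired (one-sample on differences) test: n = ((z_{α} + z_β) / d)².
z_{α} + z_β = 1.645 + 0.842 = 2.487.
n = (2.487 / 0.35)² = 7.106² = 50.49.
Round up.

n = 51 pairs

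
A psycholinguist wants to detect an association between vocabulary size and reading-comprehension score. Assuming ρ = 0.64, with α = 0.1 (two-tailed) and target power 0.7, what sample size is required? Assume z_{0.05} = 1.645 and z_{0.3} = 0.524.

n = 12

Fisher's z: C = ½·ln((1+r)/(1−r)) = ½·ln(4.5556) = 0.7582.
n = ((z_{α/2} + z_β)/C)² + 3.
(1.645 + 0.524) / 0.7582 = 2.169 / 0.7582 = 2.861.
n = 2.861² + 3 = 8.18 + 3 = 11.2.
Round up.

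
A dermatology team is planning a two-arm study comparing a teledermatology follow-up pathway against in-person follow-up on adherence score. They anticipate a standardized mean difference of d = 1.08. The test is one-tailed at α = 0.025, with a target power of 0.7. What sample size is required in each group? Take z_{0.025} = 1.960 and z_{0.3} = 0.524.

n = 11 per group

For two independent groups with equal n: n = 2·((z_{α} + z_β) / d)².
z_{α} + z_β = 1.960 + 0.524 = 2.484.
n = 2 × (2.484 / 1.08)² = 2 × 2.300² = 2 × 5.29 = 10.6.
Round up to the next whole participant.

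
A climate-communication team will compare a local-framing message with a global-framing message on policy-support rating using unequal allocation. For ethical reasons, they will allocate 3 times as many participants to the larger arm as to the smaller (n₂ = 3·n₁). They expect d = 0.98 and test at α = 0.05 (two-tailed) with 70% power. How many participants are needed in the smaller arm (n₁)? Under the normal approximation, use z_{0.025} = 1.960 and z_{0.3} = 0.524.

With allocation ratio k = n₂/n₁ = 3, Var(x̄₁−x̄₂) = σ²(1/n₁ + 1/(k·n₁)) = σ²·(k+1)/(k·n₁).
So n₁ = (1 + 1/k)·((z_{α/2} + z_β)/d)² = 1.333 × (2.484/0.98)².
n₁ = 1.333 × 6.42 = 8.6.
Round up: n₁ = 9, giving n₂ = 3 × 9 = 27.

n₁ = 9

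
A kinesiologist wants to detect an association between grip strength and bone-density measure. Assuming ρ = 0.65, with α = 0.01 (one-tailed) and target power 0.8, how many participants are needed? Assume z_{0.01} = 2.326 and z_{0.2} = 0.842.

Fisher's z: C = ½·ln((1+r)/(1−r)) = ½·ln(4.7143) = 0.7753.
n = ((z_{α} + z_β)/C)² + 3.
(2.326 + 0.842) / 0.7753 = 3.168 / 0.7753 = 4.086.
n = 4.086² + 3 = 16.70 + 3 = 19.7.
Round up.

n = 20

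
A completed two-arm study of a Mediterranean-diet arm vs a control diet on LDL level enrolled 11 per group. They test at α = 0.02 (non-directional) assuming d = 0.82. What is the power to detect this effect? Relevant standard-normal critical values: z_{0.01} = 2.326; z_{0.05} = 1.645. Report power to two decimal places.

For two equal groups, power = Φ(d·√(n/2) − z_{α/2}).
d·√(n/2) = 0.82 × √(11/2) = 0.82 × 2.345 = 1.923.
z_β = 1.923 − 2.326 = -0.403.
Power = Φ(-0.403) = 0.344.

power ≈ 0.34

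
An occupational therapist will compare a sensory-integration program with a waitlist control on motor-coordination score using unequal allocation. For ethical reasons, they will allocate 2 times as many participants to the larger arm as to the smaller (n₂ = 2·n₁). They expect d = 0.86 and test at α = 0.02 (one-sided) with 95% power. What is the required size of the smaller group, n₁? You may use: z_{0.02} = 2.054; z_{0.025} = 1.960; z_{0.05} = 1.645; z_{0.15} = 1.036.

n₁ = 28

With allocation ratio k = n₂/n₁ = 2, Var(x̄₁−x̄₂) = σ²(1/n₁ + 1/(k·n₁)) = σ²·(k+1)/(k·n₁).
So n₁ = (1 + 1/k)·((z_{α} + z_β)/d)² = 1.500 × (3.699/0.86)².
n₁ = 1.500 × 18.50 = 27.8.
Round up: n₁ = 28, giving n₂ = 2 × 28 = 56.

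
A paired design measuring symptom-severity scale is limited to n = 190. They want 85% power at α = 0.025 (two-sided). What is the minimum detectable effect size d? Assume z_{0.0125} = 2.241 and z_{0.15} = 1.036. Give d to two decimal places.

For a single sample (or paired design) of n = 190: d_min = (z_{α/2} + z_β)/√n.
z-sum = 2.241 + 1.036 = 3.277.
d_min = 3.277 / √190 = 3.277 / 13.784 = 0.238.

d_min ≈ 0.24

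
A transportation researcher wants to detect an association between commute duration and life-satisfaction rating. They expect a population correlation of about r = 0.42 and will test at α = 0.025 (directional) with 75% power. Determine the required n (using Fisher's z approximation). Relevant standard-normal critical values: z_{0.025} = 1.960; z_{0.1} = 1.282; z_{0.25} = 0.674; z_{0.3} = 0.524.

n = 38

Fisher's z: C = ½·ln((1+r)/(1−r)) = ½·ln(2.4483) = 0.4477.
n = ((z_{α} + z_β)/C)² + 3.
(1.960 + 0.674) / 0.4477 = 2.634 / 0.4477 = 5.883.
n = 5.883² + 3 = 34.61 + 3 = 37.6.
Round up.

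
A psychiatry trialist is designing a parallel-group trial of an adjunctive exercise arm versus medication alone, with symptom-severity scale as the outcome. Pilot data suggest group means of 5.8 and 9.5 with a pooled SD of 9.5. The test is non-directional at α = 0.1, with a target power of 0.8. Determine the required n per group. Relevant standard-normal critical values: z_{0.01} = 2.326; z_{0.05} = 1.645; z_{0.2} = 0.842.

Cohen's d = |M₁ − M₂| / SD_pooled = |5.8 − 9.5| / 9.5 = 3.7 / 9.5 = 0.389.
For two independent groups with equal n: n = 2·((z_{α/2} + z_β) / d)².
z_{α/2} + z_β = 1.645 + 0.842 = 2.487.
n = 2 × (2.487 / 0.389)² = 2 × 6.393² = 2 × 40.87 = 81.7.
Round up to the next whole participant.

n = 82 per group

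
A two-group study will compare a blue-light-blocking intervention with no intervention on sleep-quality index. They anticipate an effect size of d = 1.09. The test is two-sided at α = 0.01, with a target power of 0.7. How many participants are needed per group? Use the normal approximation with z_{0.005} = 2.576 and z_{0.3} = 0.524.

For two independent groups with equal n: n = 2·((z_{α/2} + z_β) / d)².
z_{α/2} + z_β = 2.576 + 0.524 = 3.100.
n = 2 × (3.100 / 1.09)² = 2 × 2.844² = 2 × 8.09 = 16.2.
Round up to the next whole participant.

n = 17 per group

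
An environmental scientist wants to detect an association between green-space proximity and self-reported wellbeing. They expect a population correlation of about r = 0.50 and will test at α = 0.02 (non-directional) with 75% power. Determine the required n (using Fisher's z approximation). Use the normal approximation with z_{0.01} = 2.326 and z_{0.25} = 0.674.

n = 33

Fisher's z: C = ½·ln((1+r)/(1−r)) = ½·ln(3.0000) = 0.5493.
n = ((z_{α/2} + z_β)/C)² + 3.
(2.326 + 0.674) / 0.5493 = 3.000 / 0.5493 = 5.461.
n = 5.461² + 3 = 29.83 + 3 = 32.8.
Round up.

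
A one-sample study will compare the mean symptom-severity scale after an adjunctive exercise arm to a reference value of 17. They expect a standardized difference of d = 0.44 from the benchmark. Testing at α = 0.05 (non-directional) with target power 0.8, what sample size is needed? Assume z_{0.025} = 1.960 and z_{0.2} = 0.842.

For a one-sample test: n = ((z_{α/2} + z_β) / d)².
z_{α/2} + z_β = 1.960 + 0.842 = 2.802.
n = (2.802 / 0.44)² = 6.368² = 40.55.
Round up.

n = 41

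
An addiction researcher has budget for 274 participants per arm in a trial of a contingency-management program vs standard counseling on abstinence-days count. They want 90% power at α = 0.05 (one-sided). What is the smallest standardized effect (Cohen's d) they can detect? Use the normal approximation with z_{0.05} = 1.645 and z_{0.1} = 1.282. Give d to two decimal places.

d_min ≈ 0.25

For two independent groups of n = 274 each: d_min = (z_{α} + z_β)·√(2/n).
z-sum = 1.645 + 1.282 = 2.927.
d_min = 2.927 × √(2/274) = 2.927 × 0.0854 = 0.250.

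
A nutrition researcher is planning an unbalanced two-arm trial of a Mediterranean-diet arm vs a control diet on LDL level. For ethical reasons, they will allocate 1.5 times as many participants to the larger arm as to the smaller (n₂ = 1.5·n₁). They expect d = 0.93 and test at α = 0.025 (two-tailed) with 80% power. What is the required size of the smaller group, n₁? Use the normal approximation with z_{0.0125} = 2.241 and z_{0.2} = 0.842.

n₁ = 19

With allocation ratio k = n₂/n₁ = 1.5, Var(x̄₁−x̄₂) = σ²(1/n₁ + 1/(k·n₁)) = σ²·(k+1)/(k·n₁).
So n₁ = (1 + 1/k)·((z_{α/2} + z_β)/d)² = 1.667 × (3.083/0.93)².
n₁ = 1.667 × 10.99 = 18.3.
Round up: n₁ = 19, giving n₂ = ⌈1.5 × 19⌉ = ⌈28.5⌉ = 29.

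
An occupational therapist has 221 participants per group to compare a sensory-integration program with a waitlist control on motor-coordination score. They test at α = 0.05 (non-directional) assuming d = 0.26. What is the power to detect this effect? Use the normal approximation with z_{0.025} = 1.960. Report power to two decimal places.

power ≈ 0.78

For two equal groups, power = Φ(d·√(n/2) − z_{α/2}).
d·√(n/2) = 0.26 × √(221/2) = 0.26 × 10.512 = 2.733.
z_β = 2.733 − 1.960 = 0.773.
Power = Φ(0.773) = 0.780.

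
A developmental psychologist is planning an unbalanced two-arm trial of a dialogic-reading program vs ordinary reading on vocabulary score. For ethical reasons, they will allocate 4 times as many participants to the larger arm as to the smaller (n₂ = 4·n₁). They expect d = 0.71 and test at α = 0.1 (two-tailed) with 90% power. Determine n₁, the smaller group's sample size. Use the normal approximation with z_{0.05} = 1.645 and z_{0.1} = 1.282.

n₁ = 22

With allocation ratio k = n₂/n₁ = 4, Var(x̄₁−x̄₂) = σ²(1/n₁ + 1/(k·n₁)) = σ²·(k+1)/(k·n₁).
So n₁ = (1 + 1/k)·((z_{α/2} + z_β)/d)² = 1.250 × (2.927/0.71)².
n₁ = 1.250 × 17.00 = 21.2.
Round up: n₁ = 22, giving n₂ = 4 × 22 = 88.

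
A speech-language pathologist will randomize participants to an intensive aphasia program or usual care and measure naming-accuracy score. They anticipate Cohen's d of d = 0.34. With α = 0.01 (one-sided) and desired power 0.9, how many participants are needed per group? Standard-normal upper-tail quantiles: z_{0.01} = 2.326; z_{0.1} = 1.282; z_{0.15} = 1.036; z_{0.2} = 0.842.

For two independent groups with equal n: n = 2·((z_{α} + z_β) / d)².
z_{α} + z_β = 2.326 + 1.282 = 3.608.
n = 2 × (3.608 / 0.34)² = 2 × 10.612² = 2 × 112.61 = 225.2.
Round up to the next whole participant.

n = 226 per group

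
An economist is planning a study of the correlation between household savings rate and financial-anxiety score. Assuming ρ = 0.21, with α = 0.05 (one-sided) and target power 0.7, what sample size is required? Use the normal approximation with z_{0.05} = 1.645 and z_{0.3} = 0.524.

n = 107

Fisher's z: C = ½·ln((1+r)/(1−r)) = ½·ln(1.5316) = 0.2132.
n = ((z_{α} + z_β)/C)² + 3.
(1.645 + 0.524) / 0.2132 = 2.169 / 0.2132 = 10.174.
n = 10.174² + 3 = 103.50 + 3 = 106.5.
Round up.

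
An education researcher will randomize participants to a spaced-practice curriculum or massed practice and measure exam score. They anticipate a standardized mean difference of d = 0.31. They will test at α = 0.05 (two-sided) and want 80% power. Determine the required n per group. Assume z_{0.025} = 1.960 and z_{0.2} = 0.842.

n = 164 per group

For two independent groups with equal n: n = 2·((z_{α/2} + z_β) / d)².
z_{α/2} + z_β = 1.960 + 0.842 = 2.802.
n = 2 × (2.802 / 0.31)² = 2 × 9.039² = 2 × 81.70 = 163.4.
Round up to the next whole participant.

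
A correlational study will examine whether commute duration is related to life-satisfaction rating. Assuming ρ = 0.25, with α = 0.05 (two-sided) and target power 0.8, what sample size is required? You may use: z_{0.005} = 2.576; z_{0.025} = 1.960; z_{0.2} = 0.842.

n = 124

Fisher's z: C = ½·ln((1+r)/(1−r)) = ½·ln(1.6667) = 0.2554.
n = ((z_{α/2} + z_β)/C)² + 3.
(1.960 + 0.842) / 0.2554 = 2.802 / 0.2554 = 10.971.
n = 10.971² + 3 = 120.36 + 3 = 123.4.
Round up.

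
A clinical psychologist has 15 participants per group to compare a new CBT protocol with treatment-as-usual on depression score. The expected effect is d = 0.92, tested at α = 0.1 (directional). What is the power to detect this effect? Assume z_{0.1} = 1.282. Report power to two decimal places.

power ≈ 0.89

For two equal groups, power = Φ(d·√(n/2) − z_{α}).
d·√(n/2) = 0.92 × √(15/2) = 0.92 × 2.739 = 2.520.
z_β = 2.520 − 1.282 = 1.238.
Power = Φ(1.238) = 0.892.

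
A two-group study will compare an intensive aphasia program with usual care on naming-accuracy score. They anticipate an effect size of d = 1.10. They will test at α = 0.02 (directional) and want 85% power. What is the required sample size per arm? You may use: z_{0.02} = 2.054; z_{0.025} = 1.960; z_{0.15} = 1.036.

For two independent groups with equal n: n = 2·((z_{α} + z_β) / d)².
z_{α} + z_β = 2.054 + 1.036 = 3.090.
n = 2 × (3.090 / 1.10)² = 2 × 2.809² = 2 × 7.89 = 15.8.
Round up to the next whole participant.

n = 16 per group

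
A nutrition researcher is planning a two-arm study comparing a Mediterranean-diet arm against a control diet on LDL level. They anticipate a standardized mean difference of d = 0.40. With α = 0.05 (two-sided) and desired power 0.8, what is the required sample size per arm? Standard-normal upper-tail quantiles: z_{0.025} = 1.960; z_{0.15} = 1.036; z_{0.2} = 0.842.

n = 99 per group

For two independent groups with equal n: n = 2·((z_{α/2} + z_β) / d)².
z_{α/2} + z_β = 1.960 + 0.842 = 2.802.
n = 2 × (2.802 / 0.40)² = 2 × 7.005² = 2 × 49.07 = 98.1.
Round up to the next whole participant.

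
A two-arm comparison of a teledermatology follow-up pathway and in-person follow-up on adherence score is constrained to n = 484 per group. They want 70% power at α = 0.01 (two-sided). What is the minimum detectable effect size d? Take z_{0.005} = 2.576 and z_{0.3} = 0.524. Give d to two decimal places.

For two independent groups of n = 484 each: d_min = (z_{α/2} + z_β)·√(2/n).
z-sum = 2.576 + 0.524 = 3.100.
d_min = 3.100 × √(2/484) = 3.100 × 0.0643 = 0.199.

d_min ≈ 0.20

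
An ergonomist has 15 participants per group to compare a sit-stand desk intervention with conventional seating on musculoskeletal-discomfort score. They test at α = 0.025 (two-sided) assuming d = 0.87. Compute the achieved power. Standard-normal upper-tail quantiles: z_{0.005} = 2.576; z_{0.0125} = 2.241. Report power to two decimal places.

For two equal groups, power = Φ(d·√(n/2) − z_{α/2}).
d·√(n/2) = 0.87 × √(15/2) = 0.87 × 2.739 = 2.383.
z_β = 2.383 − 2.241 = 0.142.
Power = Φ(0.142) = 0.556.

power ≈ 0.56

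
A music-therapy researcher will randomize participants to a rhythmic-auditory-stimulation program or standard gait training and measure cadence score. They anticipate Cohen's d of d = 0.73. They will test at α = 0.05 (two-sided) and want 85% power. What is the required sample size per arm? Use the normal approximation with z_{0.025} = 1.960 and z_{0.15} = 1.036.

n = 34 per group

For two independent groups with equal n: n = 2·((z_{α/2} + z_β) / d)².
z_{α/2} + z_β = 1.960 + 1.036 = 2.996.
n = 2 × (2.996 / 0.73)² = 2 × 4.104² = 2 × 16.84 = 33.7.
Round up to the next whole participant.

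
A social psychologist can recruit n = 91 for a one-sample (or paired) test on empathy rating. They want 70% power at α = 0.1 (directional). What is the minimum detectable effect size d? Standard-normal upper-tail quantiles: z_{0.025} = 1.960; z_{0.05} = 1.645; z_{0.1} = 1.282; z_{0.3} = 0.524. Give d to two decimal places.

For a single sample (or paired design) of n = 91: d_min = (z_{α} + z_β)/√n.
z-sum = 1.282 + 0.524 = 1.806.
d_min = 1.806 / √91 = 1.806 / 9.539 = 0.189.

d_min ≈ 0.19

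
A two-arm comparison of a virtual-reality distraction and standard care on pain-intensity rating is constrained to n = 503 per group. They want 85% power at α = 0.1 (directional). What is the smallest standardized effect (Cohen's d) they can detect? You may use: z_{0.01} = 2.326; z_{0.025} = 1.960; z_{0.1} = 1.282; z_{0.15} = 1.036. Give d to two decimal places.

For two independent groups of n = 503 each: d_min = (z_{α} + z_β)·√(2/n).
z-sum = 1.282 + 1.036 = 2.318.
d_min = 2.318 × √(2/503) = 2.318 × 0.0631 = 0.146.

d_min ≈ 0.15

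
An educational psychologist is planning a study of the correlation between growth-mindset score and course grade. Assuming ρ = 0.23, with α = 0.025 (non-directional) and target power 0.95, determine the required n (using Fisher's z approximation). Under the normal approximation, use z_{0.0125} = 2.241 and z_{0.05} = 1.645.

Fisher's z: C = ½·ln((1+r)/(1−r)) = ½·ln(1.5974) = 0.2342.
n = ((z_{α/2} + z_β)/C)² + 3.
(2.241 + 1.645) / 0.2342 = 3.886 / 0.2342 = 16.593.
n = 16.593² + 3 = 275.32 + 3 = 278.3.
Round up.

n = 279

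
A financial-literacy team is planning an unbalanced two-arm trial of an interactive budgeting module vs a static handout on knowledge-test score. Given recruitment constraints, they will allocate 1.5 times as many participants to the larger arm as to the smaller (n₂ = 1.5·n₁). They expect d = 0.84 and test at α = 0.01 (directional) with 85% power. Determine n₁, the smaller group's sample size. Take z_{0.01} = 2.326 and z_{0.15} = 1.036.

n₁ = 27

With allocation ratio k = n₂/n₁ = 1.5, Var(x̄₁−x̄₂) = σ²(1/n₁ + 1/(k·n₁)) = σ²·(k+1)/(k·n₁).
So n₁ = (1 + 1/k)·((z_{α} + z_β)/d)² = 1.667 × (3.362/0.84)².
n₁ = 1.667 × 16.02 = 26.7.
Round up: n₁ = 27, giving n₂ = ⌈1.5 × 27⌉ = ⌈40.5⌉ = 41.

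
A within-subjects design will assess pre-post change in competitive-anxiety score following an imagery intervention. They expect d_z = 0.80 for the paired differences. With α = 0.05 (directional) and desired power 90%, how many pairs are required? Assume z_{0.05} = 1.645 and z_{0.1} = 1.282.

For a paired (one-sample on differences) test: n = ((z_{α} + z_β) / d)².
z_{α} + z_β = 1.645 + 1.282 = 2.927.
n = (2.927 / 0.80)² = 3.659² = 13.39.
Round up.

n = 14 pairs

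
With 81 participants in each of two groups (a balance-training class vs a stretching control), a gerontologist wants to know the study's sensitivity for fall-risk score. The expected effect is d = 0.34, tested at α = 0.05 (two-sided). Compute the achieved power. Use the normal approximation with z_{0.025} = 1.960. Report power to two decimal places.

power ≈ 0.58

For two equal groups, power = Φ(d·√(n/2) − z_{α/2}).
d·√(n/2) = 0.34 × √(81/2) = 0.34 × 6.364 = 2.164.
z_β = 2.164 − 1.960 = 0.204.
Power = Φ(0.204) = 0.581.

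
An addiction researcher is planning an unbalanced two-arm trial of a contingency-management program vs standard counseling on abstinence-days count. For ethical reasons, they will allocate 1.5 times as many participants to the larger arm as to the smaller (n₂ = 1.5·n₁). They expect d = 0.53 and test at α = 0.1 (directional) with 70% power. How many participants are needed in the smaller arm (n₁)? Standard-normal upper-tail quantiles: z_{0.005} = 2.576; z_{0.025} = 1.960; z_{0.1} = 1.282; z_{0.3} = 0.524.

n₁ = 20

With allocation ratio k = n₂/n₁ = 1.5, Var(x̄₁−x̄₂) = σ²(1/n₁ + 1/(k·n₁)) = σ²·(k+1)/(k·n₁).
So n₁ = (1 + 1/k)·((z_{α} + z_β)/d)² = 1.667 × (1.806/0.53)².
n₁ = 1.667 × 11.61 = 19.4.
Round up: n₁ = 20, giving n₂ = 1.5 × 20 = 30.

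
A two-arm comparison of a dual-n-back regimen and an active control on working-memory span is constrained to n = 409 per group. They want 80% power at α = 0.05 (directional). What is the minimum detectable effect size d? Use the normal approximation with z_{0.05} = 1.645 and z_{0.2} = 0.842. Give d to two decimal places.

For two independent groups of n = 409 each: d_min = (z_{α} + z_β)·√(2/n).
z-sum = 1.645 + 0.842 = 2.487.
d_min = 2.487 × √(2/409) = 2.487 × 0.0699 = 0.174.

d_min ≈ 0.17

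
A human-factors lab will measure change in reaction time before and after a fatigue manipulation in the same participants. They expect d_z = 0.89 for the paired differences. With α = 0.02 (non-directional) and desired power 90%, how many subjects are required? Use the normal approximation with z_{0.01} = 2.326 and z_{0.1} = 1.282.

For a paired (one-sample on differences) test: n = ((z_{α/2} + z_β) / d)².
z_{α/2} + z_β = 2.326 + 1.282 = 3.608.
n = (3.608 / 0.89)² = 4.054² = 16.43.
Round up.

n = 17 pairs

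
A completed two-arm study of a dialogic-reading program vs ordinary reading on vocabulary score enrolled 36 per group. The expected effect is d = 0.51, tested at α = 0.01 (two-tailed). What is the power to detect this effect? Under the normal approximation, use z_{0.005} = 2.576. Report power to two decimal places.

power ≈ 0.34

For two equal groups, power = Φ(d·√(n/2) − z_{α/2}).
d·√(n/2) = 0.51 × √(36/2) = 0.51 × 4.243 = 2.164.
z_β = 2.164 − 2.576 = -0.412.
Power = Φ(-0.412) = 0.340.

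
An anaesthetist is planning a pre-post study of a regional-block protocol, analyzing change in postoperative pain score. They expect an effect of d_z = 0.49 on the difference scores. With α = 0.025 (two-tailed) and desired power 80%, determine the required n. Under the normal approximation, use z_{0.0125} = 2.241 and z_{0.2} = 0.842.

n = 40 pairs

For a paired (one-sample on differences) test: n = ((z_{α/2} + z_β) / d)².
z_{α/2} + z_β = 2.241 + 0.842 = 3.083.
n = (3.083 / 0.49)² = 6.292² = 39.59.
Round up.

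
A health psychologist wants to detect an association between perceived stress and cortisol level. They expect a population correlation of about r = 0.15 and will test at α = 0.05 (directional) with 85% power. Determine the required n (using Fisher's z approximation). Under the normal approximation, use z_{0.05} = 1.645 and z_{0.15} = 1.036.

n = 318

Fisher's z: C = ½·ln((1+r)/(1−r)) = ½·ln(1.3529) = 0.1511.
n = ((z_{α} + z_β)/C)² + 3.
(1.645 + 1.036) / 0.1511 = 2.681 / 0.1511 = 17.743.
n = 17.743² + 3 = 314.82 + 3 = 317.8.
Round up.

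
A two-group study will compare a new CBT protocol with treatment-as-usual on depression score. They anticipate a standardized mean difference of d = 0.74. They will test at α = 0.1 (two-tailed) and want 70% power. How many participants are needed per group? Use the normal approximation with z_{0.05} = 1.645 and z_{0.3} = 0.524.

For two independent groups with equal n: n = 2·((z_{α/2} + z_β) / d)².
z_{α/2} + z_β = 1.645 + 0.524 = 2.169.
n = 2 × (2.169 / 0.74)² = 2 × 2.931² = 2 × 8.59 = 17.2.
Round up to the next whole participant.

n = 18 per group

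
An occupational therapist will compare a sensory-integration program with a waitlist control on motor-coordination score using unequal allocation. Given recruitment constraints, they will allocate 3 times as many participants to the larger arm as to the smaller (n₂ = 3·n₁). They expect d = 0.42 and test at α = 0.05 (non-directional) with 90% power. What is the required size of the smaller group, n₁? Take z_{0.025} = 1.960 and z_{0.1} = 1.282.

n₁ = 80

With allocation ratio k = n₂/n₁ = 3, Var(x̄₁−x̄₂) = σ²(1/n₁ + 1/(k·n₁)) = σ²·(k+1)/(k·n₁).
So n₁ = (1 + 1/k)·((z_{α/2} + z_β)/d)² = 1.333 × (3.242/0.42)².
n₁ = 1.333 × 59.58 = 79.4.
Round up: n₁ = 80, giving n₂ = 3 × 80 = 240.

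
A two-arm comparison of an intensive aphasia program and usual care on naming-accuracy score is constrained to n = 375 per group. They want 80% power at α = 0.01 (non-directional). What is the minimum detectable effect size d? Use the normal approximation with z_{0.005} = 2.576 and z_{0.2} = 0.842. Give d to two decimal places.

For two independent groups of n = 375 each: d_min = (z_{α/2} + z_β)·√(2/n).
z-sum = 2.576 + 0.842 = 3.418.
d_min = 3.418 × √(2/375) = 3.418 × 0.0730 = 0.250.

d_min ≈ 0.25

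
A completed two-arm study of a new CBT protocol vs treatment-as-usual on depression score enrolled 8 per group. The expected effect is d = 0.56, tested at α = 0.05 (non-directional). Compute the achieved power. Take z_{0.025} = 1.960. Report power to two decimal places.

power ≈ 0.20

For two equal groups, power = Φ(d·√(n/2) − z_{α/2}).
d·√(n/2) = 0.56 × √(8/2) = 0.56 × 2.000 = 1.120.
z_β = 1.120 − 1.960 = -0.840.
Power = Φ(-0.840) = 0.200.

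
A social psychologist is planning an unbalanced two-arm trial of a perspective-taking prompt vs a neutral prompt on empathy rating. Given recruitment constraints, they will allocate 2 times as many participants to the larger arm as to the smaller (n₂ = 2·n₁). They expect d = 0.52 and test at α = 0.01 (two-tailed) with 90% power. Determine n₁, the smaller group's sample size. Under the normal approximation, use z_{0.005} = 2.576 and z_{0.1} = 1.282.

With allocation ratio k = n₂/n₁ = 2, Var(x̄₁−x̄₂) = σ²(1/n₁ + 1/(k·n₁)) = σ²·(k+1)/(k·n₁).
So n₁ = (1 + 1/k)·((z_{α/2} + z_β)/d)² = 1.500 × (3.858/0.52)².
n₁ = 1.500 × 55.04 = 82.6.
Round up: n₁ = 83, giving n₂ = 2 × 83 = 166.

n₁ = 83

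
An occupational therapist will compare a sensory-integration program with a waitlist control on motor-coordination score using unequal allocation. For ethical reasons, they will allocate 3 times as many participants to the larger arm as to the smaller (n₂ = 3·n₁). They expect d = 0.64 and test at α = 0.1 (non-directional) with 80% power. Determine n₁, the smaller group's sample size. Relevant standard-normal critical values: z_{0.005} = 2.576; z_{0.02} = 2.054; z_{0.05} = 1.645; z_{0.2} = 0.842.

With allocation ratio k = n₂/n₁ = 3, Var(x̄₁−x̄₂) = σ²(1/n₁ + 1/(k·n₁)) = σ²·(k+1)/(k·n₁).
So n₁ = (1 + 1/k)·((z_{α/2} + z_β)/d)² = 1.333 × (2.487/0.64)².
n₁ = 1.333 × 15.10 = 20.1.
Round up: n₁ = 21, giving n₂ = 3 × 21 = 63.

n₁ = 21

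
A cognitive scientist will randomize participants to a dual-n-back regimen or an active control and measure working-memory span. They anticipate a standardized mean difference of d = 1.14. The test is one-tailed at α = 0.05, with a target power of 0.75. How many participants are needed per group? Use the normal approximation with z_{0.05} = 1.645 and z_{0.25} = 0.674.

For two independent groups with equal n: n = 2·((z_{α} + z_β) / d)².
z_{α} + z_β = 1.645 + 0.674 = 2.319.
n = 2 × (2.319 / 1.14)² = 2 × 2.034² = 2 × 4.14 = 8.3.
Round up to the next whole participant.

n = 9 per group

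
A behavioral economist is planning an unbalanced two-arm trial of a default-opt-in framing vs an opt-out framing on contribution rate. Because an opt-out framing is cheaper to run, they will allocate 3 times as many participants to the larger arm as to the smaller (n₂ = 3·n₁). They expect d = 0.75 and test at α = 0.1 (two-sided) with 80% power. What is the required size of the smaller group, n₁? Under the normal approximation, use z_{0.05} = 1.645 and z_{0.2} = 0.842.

n₁ = 15

With allocation ratio k = n₂/n₁ = 3, Var(x̄₁−x̄₂) = σ²(1/n₁ + 1/(k·n₁)) = σ²·(k+1)/(k·n₁).
So n₁ = (1 + 1/k)·((z_{α/2} + z_β)/d)² = 1.333 × (2.487/0.75)².
n₁ = 1.333 × 11.00 = 14.7.
Round up: n₁ = 15, giving n₂ = 3 × 15 = 45.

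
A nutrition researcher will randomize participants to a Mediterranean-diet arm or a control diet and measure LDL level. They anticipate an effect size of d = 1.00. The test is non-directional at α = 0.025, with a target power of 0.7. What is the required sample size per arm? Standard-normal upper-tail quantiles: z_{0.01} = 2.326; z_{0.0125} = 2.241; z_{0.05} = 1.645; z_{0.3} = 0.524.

n = 16 per group

For two independent groups with equal n: n = 2·((z_{α/2} + z_β) / d)².
z_{α/2} + z_β = 2.241 + 0.524 = 2.765.
n = 2 × (2.765 / 1.00)² = 2 × 2.765² = 2 × 7.65 = 15.3.
Round up to the next whole participant.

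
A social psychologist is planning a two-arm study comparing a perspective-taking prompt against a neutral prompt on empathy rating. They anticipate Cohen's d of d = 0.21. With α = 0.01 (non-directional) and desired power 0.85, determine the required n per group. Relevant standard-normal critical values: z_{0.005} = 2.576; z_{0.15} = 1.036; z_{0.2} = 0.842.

n = 592 per group

For two independent groups with equal n: n = 2·((z_{α/2} + z_β) / d)².
z_{α/2} + z_β = 2.576 + 1.036 = 3.612.
n = 2 × (3.612 / 0.21)² = 2 × 17.200² = 2 × 295.84 = 591.7.
Round up to the next whole participant.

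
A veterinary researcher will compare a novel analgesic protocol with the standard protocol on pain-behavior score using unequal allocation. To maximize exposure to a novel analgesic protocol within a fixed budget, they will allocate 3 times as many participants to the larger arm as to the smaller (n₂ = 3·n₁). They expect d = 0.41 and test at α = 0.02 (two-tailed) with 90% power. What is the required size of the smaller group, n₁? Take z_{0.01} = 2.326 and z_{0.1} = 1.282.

n₁ = 104

With allocation ratio k = n₂/n₁ = 3, Var(x̄₁−x̄₂) = σ²(1/n₁ + 1/(k·n₁)) = σ²·(k+1)/(k·n₁).
So n₁ = (1 + 1/k)·((z_{α/2} + z_β)/d)² = 1.333 × (3.608/0.41)².
n₁ = 1.333 × 77.44 = 103.3.
Round up: n₁ = 104, giving n₂ = 3 × 104 = 312.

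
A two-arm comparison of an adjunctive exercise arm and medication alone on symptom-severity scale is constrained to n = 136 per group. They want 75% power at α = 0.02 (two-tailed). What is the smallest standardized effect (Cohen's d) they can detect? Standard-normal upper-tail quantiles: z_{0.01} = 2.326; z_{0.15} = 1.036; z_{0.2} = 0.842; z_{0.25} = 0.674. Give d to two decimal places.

d_min ≈ 0.36

For two independent groups of n = 136 each: d_min = (z_{α/2} + z_β)·√(2/n).
z-sum = 2.326 + 0.674 = 3.000.
d_min = 3.000 × √(2/136) = 3.000 × 0.1213 = 0.364.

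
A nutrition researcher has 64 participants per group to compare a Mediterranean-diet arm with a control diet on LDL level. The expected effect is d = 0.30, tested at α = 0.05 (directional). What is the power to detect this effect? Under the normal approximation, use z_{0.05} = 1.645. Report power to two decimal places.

power ≈ 0.52

For two equal groups, power = Φ(d·√(n/2) − z_{α}).
d·√(n/2) = 0.30 × √(64/2) = 0.30 × 5.657 = 1.697.
z_β = 1.697 − 1.645 = 0.052.
Power = Φ(0.052) = 0.521.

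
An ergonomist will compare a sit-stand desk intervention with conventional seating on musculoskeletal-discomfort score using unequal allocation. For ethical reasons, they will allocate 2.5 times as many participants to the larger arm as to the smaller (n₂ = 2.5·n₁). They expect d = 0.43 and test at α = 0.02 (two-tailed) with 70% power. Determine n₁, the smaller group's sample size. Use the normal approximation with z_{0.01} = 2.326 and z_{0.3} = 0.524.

With allocation ratio k = n₂/n₁ = 2.5, Var(x̄₁−x̄₂) = σ²(1/n₁ + 1/(k·n₁)) = σ²·(k+1)/(k·n₁).
So n₁ = (1 + 1/k)·((z_{α/2} + z_β)/d)² = 1.400 × (2.850/0.43)².
n₁ = 1.400 × 43.93 = 61.5.
Round up: n₁ = 62, giving n₂ = 2.5 × 62 = 155.

n₁ = 62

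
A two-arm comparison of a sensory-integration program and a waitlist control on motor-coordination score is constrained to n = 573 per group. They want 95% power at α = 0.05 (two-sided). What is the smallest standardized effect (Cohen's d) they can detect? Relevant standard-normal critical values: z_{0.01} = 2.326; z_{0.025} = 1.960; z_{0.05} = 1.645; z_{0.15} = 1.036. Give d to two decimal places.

d_min ≈ 0.21

For two independent groups of n = 573 each: d_min = (z_{α/2} + z_β)·√(2/n).
z-sum = 1.960 + 1.645 = 3.605.
d_min = 3.605 × √(2/573) = 3.605 × 0.0591 = 0.213.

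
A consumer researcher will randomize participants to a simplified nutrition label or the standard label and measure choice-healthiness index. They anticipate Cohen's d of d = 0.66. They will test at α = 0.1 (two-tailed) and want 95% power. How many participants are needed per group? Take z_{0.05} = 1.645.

n = 50 per group

For two independent groups with equal n: n = 2·((z_{α/2} + z_β) / d)².
z_{α/2} + z_β = 1.645 + 1.645 = 3.290.
n = 2 × (3.290 / 0.66)² = 2 × 4.985² = 2 × 24.85 = 49.7.
Round up to the next whole participant.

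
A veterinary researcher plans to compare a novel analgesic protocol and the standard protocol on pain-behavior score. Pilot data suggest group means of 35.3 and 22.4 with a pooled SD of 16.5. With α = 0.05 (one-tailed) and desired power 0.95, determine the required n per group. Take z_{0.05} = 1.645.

n = 36 per group

Cohen's d = |M₁ − M₂| / SD_pooled = |35.3 − 22.4| / 16.5 = 12.9 / 16.5 = 0.782.
For two independent groups with equal n: n = 2·((z_{α} + z_β) / d)².
z_{α} + z_β = 1.645 + 1.645 = 3.290.
n = 2 × (3.290 / 0.782)² = 2 × 4.207² = 2 × 17.70 = 35.4.
Round up to the next whole participant.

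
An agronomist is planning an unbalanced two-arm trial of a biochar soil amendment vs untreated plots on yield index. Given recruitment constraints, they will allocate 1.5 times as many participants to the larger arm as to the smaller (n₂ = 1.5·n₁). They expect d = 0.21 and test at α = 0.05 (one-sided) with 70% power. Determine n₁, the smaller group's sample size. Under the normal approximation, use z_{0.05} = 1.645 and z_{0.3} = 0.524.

With allocation ratio k = n₂/n₁ = 1.5, Var(x̄₁−x̄₂) = σ²(1/n₁ + 1/(k·n₁)) = σ²·(k+1)/(k·n₁).
So n₁ = (1 + 1/k)·((z_{α} + z_β)/d)² = 1.667 × (2.169/0.21)².
n₁ = 1.667 × 106.68 = 177.8.
Round up: n₁ = 178, giving n₂ = 1.5 × 178 = 267.

n₁ = 178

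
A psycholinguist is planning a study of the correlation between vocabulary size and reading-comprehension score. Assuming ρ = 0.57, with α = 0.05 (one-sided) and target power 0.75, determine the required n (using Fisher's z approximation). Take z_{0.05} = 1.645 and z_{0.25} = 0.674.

Fisher's z: C = ½·ln((1+r)/(1−r)) = ½·ln(3.6512) = 0.6475.
n = ((z_{α} + z_β)/C)² + 3.
(1.645 + 0.674) / 0.6475 = 2.319 / 0.6475 = 3.581.
n = 3.581² + 3 = 12.83 + 3 = 15.8.
Round up.

n = 16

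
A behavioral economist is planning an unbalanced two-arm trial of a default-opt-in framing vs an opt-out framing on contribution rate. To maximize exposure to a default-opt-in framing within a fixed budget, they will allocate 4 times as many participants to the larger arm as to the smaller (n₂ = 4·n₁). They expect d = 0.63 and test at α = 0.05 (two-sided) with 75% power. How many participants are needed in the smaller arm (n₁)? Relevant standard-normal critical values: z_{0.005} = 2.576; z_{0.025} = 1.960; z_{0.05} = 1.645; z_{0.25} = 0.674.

With allocation ratio k = n₂/n₁ = 4, Var(x̄₁−x̄₂) = σ²(1/n₁ + 1/(k·n₁)) = σ²·(k+1)/(k·n₁).
So n₁ = (1 + 1/k)·((z_{α/2} + z_β)/d)² = 1.250 × (2.634/0.63)².
n₁ = 1.250 × 17.48 = 21.9.
Round up: n₁ = 22, giving n₂ = 4 × 22 = 88.

n₁ = 22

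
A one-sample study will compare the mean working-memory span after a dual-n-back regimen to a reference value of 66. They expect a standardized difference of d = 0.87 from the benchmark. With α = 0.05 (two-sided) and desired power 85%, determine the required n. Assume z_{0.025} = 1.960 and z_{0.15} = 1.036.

For a one-sample test: n = ((z_{α/2} + z_β) / d)².
z_{α/2} + z_β = 1.960 + 1.036 = 2.996.
n = (2.996 / 0.87)² = 3.444² = 11.86.
Round up.

n = 12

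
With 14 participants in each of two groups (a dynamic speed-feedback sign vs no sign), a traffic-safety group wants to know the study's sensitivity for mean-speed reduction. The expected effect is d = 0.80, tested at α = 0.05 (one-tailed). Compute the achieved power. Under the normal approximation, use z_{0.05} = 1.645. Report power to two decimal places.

For two equal groups, power = Φ(d·√(n/2) − z_{α}).
d·√(n/2) = 0.80 × √(14/2) = 0.80 × 2.646 = 2.117.
z_β = 2.117 − 1.645 = 0.472.
Power = Φ(0.472) = 0.681.

power ≈ 0.68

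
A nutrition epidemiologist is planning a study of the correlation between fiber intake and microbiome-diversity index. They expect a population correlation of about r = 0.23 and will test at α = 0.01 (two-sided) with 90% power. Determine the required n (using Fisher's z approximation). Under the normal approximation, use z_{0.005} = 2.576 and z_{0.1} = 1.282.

n = 275

Fisher's z: C = ½·ln((1+r)/(1−r)) = ½·ln(1.5974) = 0.2342.
n = ((z_{α/2} + z_β)/C)² + 3.
(2.576 + 1.282) / 0.2342 = 3.858 / 0.2342 = 16.473.
n = 16.473² + 3 = 271.36 + 3 = 274.4.
Round up.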